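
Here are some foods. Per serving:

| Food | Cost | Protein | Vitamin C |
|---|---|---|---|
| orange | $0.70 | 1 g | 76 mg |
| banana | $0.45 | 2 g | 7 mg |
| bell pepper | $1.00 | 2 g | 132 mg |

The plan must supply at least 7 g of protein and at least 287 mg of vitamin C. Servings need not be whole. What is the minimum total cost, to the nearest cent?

For a min-cost LP with two ≥-constraints, a basic feasible solution has at most two positive variables.
orange only: max(7/1, 287/76) = 7 servings → $4.90.
banana only: max(7/2, 287/7) = 41 servings → $18.45.
bell pepper only: max(7/2, 287/132) = 3.5 servings → $3.50.
orange + banana with both tight: 3.621 servings and 1.69 servings → $3.29.
orange + bell pepper: the both-tight solution has a negative serving — not a feasible corner.
banana + bell pepper with both tight: 1.4 servings and 2.1 servings → $2.73.
So the least-cost plan costs $2.73.

$2.73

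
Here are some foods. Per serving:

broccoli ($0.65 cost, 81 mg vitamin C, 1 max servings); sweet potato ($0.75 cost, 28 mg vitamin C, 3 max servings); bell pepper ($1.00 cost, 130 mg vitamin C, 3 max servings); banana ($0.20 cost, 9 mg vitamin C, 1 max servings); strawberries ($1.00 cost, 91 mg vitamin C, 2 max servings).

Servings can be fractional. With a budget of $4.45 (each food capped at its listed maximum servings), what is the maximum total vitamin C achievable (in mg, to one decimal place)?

543.8 mg

Vitamin C per dollar: bell pepper 130, broccoli 124.6, strawberries 91, banana 45, sweet potato 37.33.
Take 3 servings of bell pepper: spends $3.00, +390.0 mg vitamin C (running total 390.0 mg).
Take 1 serving of broccoli: spends $0.65, +81.0 mg vitamin C (running total 471.0 mg).
Take 0.8 servings of strawberries: spends $0.80, +72.8 mg vitamin C (running total 543.8 mg).
Greedy by best ratio exhausts the cost allowance optimally: 543.8 mg.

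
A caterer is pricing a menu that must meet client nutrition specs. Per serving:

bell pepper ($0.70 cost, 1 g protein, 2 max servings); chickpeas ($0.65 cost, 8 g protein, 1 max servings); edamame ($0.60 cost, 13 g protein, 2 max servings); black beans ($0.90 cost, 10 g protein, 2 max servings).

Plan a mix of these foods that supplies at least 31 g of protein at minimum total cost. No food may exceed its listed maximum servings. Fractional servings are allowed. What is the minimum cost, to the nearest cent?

Cost per g of protein: edamame $0.0462, chickpeas $0.0813, black beans $0.0900, bell pepper $0.7000.
Take 2 servings of edamame: +26.0 g protein for $1.20 (total $1.20, still need 5.0 g).
Take 0.625 servings of chickpeas: +5.0 g protein for $0.41 (total $1.61, still need 0.0 g).
Filling from the cheapest source first is optimal under one linear minimum: $1.61.

$1.61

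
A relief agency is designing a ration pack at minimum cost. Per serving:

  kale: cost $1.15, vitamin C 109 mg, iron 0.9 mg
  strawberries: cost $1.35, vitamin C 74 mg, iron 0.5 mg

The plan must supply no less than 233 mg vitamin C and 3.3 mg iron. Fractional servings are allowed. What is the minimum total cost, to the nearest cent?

At the optimum either one food covers both requirements or two foods hit both targets exactly; no other combination can be cheaper.
kale only: max(233/109, 3.3/0.9) = 3.667 servings → $4.22.
strawberries only: max(233/74, 3.3/0.5) = 6.6 servings → $8.91.
kale + strawberries with both targets exact would need a negative amount; discard.
The minimum over all feasible corners is $4.22.

$4.22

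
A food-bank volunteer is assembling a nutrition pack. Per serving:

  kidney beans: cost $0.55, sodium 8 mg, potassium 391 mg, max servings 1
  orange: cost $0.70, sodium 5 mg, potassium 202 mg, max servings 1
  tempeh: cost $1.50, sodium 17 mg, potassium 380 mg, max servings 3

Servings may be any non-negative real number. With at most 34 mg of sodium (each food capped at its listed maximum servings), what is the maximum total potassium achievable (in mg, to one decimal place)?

Potassium per mg sodium: kidney beans 48.88, orange 40.4, tempeh 22.35.
Take 1 serving of kidney beans: uses 8 mg sodium, +391.0 mg potassium (running total 391.0 mg).
Take 1 serving of orange: uses 5 mg sodium, +202.0 mg potassium (running total 593.0 mg).
Take 1.235 servings of tempeh: uses 21 mg sodium, +469.4 mg potassium (running total 1062.4 mg).
Greedy by best ratio exhausts the sodium allowance optimally: 1062.4 mg.

1062.4 mg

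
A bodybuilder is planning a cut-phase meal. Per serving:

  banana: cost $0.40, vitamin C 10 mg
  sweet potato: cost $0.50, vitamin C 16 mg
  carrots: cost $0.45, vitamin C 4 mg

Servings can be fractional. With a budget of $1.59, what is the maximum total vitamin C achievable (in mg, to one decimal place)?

50.9 mg

Vitamin C per dollar: sweet potato 32, banana 25, carrots 8.889.
With no serving limits, spend the whole cost allowance on sweet potato: $1.59 / $0.50 × 16 mg = 50.9 mg.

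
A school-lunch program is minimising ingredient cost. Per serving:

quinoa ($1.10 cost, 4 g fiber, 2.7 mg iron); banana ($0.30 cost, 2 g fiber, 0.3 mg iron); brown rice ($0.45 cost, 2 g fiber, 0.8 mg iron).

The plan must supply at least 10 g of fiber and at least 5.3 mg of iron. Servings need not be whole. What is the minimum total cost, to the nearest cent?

Two binding constraints pin down two serving amounts, so the optimal mix uses at most two foods. The candidates are each food alone (scaled to the tighter of fiber/iron) and each pair with both constraints tight.
quinoa only: max(10/4, 5.3/2.7) = 2.5 servings → $2.75.
banana only: max(10/2, 5.3/0.3) = 17.67 servings → $5.30.
brown rice only: max(10/2, 5.3/0.8) = 6.625 servings → $2.98.
quinoa + banana with both tight: 1.81 servings and 1.381 servings → $2.40.
quinoa + brown rice with both tight: 1.182 servings and 2.636 servings → $2.49.
banana + brown rice: the both-tight solution has a negative serving — not a feasible corner.
Cheapest feasible corner: $2.40.

$2.40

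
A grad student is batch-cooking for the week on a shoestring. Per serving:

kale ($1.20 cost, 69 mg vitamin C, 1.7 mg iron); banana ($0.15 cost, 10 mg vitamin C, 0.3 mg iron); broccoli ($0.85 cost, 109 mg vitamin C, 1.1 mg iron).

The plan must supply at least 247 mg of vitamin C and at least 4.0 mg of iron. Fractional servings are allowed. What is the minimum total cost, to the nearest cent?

$2.47

kale only: max(247/69, 4.0/1.7) = 3.58 servings → $4.30.
banana only: max(247/10, 4.0/0.3) = 24.7 servings → $3.71.
broccoli only: max(247/109, 4.0/1.1) = 3.636 servings → $3.09.
kale + banana: the both-tight solution has a negative serving — not a feasible corner.
kale + broccoli with both tight: 1.502 servings and 1.315 servings → $2.92.
banana + broccoli with both tight: 7.571 servings and 1.571 servings → $2.47.
So the least-cost plan costs $2.47.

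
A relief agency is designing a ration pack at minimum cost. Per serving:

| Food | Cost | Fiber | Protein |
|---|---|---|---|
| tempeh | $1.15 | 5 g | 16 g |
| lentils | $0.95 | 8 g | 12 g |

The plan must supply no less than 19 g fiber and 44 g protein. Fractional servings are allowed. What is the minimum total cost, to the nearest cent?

At the optimum either one food covers both requirements or two foods hit both targets exactly; no other combination can be cheaper.
tempeh only: max(19/5, 44/16) = 3.8 servings → $4.37.
lentils only: max(19/8, 44/12) = 3.667 servings → $3.48.
tempeh + lentils with both tight: 1.824 servings and 1.235 servings → $3.27.
Cheapest feasible corner: $3.27.

$3.27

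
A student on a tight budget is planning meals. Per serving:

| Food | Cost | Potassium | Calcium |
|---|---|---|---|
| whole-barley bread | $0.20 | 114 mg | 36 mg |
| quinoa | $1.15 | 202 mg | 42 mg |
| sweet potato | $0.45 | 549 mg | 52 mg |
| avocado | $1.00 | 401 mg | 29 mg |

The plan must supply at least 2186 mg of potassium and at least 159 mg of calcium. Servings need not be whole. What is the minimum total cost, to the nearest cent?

$1.79

The cheapest plan sits at a corner of the feasible region — with two constraints it uses at most two foods.
whole-barley bread only: max(2186/114, 159/36) = 19.18 servings → $3.84.
quinoa only: max(2186/202, 159/42) = 10.82 servings → $12.45.
sweet potato only: max(2186/549, 159/52) = 3.982 servings → $1.79.
avocado only: max(2186/401, 159/29) = 5.483 servings → $5.48.
whole-barley bread + quinoa: the both-tight solution has a negative serving — not a feasible corner.
whole-barley bread + sweet potato: intersection lies outside the first quadrant.
whole-barley bread + avocado with both tight: 0.03279 servings and 5.442 servings → $5.45.
quinoa + sweet potato with both targets exact would need a negative amount; discard.
quinoa + avocado with both tight: 0.03323 servings and 5.435 servings → $5.47.
sweet potato + avocado with both tight: 0.07402 servings and 5.35 servings → $5.38.
Cheapest feasible corner: $1.79.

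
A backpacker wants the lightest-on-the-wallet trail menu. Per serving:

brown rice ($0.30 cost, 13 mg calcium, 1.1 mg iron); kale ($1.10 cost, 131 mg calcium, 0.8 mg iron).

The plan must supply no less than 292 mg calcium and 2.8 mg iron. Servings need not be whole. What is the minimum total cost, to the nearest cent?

Check every corner: each single food scaled to meet both minima, and each pair solved so both constraints bind.
brown rice only: max(292/13, 2.8/1.1) = 22.46 servings → $6.74.
kale only: max(292/131, 2.8/0.8) = 3.5 servings → $3.85.
brown rice + kale with both tight: 0.9963 servings and 2.13 servings → $2.64.
Cheapest feasible corner: $2.64.

$2.64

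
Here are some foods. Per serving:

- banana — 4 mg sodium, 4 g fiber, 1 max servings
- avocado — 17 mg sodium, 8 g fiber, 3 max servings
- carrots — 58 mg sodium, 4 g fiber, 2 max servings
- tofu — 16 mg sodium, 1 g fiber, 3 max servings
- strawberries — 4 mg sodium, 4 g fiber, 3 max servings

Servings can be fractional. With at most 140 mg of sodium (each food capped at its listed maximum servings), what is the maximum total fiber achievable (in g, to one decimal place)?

45.0 g

Fiber per mg sodium: banana 1, strawberries 1, avocado 0.4706, carrots 0.06897, tofu 0.0625.
Take 1 serving of banana: uses 4 mg sodium, +4.0 g fiber (running total 4.0 g).
Take 3 servings of strawberries: uses 12 mg sodium, +12.0 g fiber (running total 16.0 g).
Take 3 servings of avocado: uses 51 mg sodium, +24.0 g fiber (running total 40.0 g).
Take 1.259 servings of carrots: uses 73 mg sodium, +5.0 g fiber (running total 45.0 g).
Filling greedily by fiber-per-mg sodium is optimal for one linear limit, giving 45.0 g.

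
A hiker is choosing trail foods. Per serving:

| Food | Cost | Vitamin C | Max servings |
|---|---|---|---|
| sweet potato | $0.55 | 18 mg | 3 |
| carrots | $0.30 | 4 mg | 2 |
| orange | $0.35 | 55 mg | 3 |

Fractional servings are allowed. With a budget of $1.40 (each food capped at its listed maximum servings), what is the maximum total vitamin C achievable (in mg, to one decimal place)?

176.5 mg

Vitamin C per dollar: orange 157.1, sweet potato 32.73, carrots 13.33.
Take 3 servings of orange: spends $1.05, +165.0 mg vitamin C (running total 165.0 mg).
Take 0.6364 servings of sweet potato: spends $0.35, +11.5 mg vitamin C (running total 176.5 mg).
Greedy by best ratio exhausts the cost allowance optimally: 176.5 mg.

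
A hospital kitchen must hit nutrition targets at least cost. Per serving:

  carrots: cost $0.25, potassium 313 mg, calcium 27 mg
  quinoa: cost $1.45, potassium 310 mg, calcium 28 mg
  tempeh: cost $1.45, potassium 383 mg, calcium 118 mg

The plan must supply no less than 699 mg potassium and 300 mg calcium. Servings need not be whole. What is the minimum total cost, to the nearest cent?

This is a tiny linear program; its minimum lies at a vertex of the feasible set. List the vertices and price them.
carrots only: max(699/313, 300/27) = 11.11 servings → $2.78.
quinoa only: max(699/310, 300/28) = 10.71 servings → $15.54.
tempeh only: max(699/383, 300/118) = 2.542 servings → $3.69.
carrots + quinoa with both targets exact would need a negative amount; discard.
carrots + tempeh with both targets exact would need a negative amount; discard.
quinoa + tempeh with both targets exact would need a negative amount; discard.
Cheapest feasible corner: $2.78.

$2.78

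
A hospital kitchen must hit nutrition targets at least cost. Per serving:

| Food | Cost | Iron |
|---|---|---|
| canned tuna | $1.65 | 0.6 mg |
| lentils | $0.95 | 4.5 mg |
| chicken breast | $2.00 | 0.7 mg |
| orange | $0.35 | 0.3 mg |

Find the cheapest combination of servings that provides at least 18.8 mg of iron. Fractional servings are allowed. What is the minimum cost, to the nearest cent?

$3.97

Cost per mg of iron: lentils $0.2111, orange $1.1667, canned tuna $2.7500, chicken breast $2.8571.
With no serving limits, use only lentils: 18.8 mg / 4.5 mg = 4.178 servings × $0.95 = $3.97.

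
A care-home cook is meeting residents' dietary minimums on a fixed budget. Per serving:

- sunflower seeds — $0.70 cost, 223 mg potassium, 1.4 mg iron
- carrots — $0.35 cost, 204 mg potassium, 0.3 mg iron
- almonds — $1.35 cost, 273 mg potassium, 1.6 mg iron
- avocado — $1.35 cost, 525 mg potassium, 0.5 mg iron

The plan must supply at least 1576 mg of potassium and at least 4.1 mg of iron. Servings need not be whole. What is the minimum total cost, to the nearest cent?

$3.23

This is a tiny linear program; its minimum lies at a vertex of the feasible set. List the vertices and price them.
sunflower seeds only: max(1576/223, 4.1/1.4) = 7.067 servings → $4.95.
carrots only: max(1576/204, 4.1/0.3) = 13.67 servings → $4.78.
almonds only: max(1576/273, 4.1/1.6) = 5.773 servings → $7.79.
avocado only: max(1576/525, 4.1/0.5) = 8.2 servings → $11.07.
sunflower seeds + carrots with both tight: 1.663 servings and 5.908 servings → $3.23.
sunflower seeds + almonds: the both-tight solution has a negative serving — not a feasible corner.
sunflower seeds + avocado with both tight: 2.188 servings and 2.072 servings → $4.33.
carrots + almonds with both tight: 5.735 servings and 1.487 servings → $4.01.
carrots + avocado with both targets exact would need a negative amount; discard.
almonds + avocado with both tight: 1.94 servings and 1.993 servings → $5.31.
The minimum over all feasible corners is $3.23.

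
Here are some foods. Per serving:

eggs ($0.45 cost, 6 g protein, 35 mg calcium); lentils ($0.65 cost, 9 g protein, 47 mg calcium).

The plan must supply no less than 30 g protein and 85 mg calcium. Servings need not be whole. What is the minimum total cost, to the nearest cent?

$2.17

Two binding constraints pin down two serving amounts, so the optimal mix uses at most two foods. The candidates are each food alone (scaled to the tighter of protein/calcium) and each pair with both constraints tight.
eggs only: max(30/6, 85/35) = 5 servings → $2.25.
lentils only: max(30/9, 85/47) = 3.333 servings → $2.17.
eggs + lentils: intersection lies outside the first quadrant.
So the least-cost plan costs $2.17.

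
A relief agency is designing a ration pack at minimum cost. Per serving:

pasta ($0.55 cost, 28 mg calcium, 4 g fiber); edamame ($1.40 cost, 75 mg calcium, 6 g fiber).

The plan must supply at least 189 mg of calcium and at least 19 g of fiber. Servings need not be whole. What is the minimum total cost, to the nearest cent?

At the optimum either one food covers both requirements or two foods hit both targets exactly; no other combination can be cheaper.
pasta only: max(189/28, 19/4) = 6.75 servings → $3.71.
edamame only: max(189/75, 19/6) = 3.167 servings → $4.43.
pasta + edamame with both tight: 2.205 servings and 1.697 servings → $3.59.
The minimum over all feasible corners is $3.59.

$3.59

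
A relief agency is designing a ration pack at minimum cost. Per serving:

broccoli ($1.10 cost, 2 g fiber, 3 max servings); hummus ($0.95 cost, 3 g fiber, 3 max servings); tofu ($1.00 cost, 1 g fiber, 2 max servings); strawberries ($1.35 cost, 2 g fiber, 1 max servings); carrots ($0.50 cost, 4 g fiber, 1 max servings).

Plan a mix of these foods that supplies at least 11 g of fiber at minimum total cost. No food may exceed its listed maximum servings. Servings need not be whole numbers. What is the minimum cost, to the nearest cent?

Cost per g of fiber: carrots $0.1250, hummus $0.3167, broccoli $0.5500, strawberries $0.6750, tofu $1.0000.
Take 1 serving of carrots: +4.0 g fiber for $0.50 (total $0.50, still need 7.0 g).
Take 2.333 servings of hummus: +7.0 g fiber for $2.22 (total $2.72, still need 0.0 g).
Filling from the cheapest source first is optimal under one linear minimum: $2.72.

$2.72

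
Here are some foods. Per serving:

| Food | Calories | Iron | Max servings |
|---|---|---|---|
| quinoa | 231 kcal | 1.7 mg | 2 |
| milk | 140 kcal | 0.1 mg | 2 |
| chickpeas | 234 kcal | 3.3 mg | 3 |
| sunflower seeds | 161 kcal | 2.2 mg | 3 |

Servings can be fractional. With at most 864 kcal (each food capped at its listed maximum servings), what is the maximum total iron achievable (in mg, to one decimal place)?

12.1 mg

Iron per kcal: chickpeas 0.0141, sunflower seeds 0.01366, quinoa 0.007359, milk 0.0007143.
Take 3 servings of chickpeas: uses 702 kcal, +9.9 mg iron (running total 9.9 mg).
Take 1.006 servings of sunflower seeds: uses 162 kcal, +2.2 mg iron (running total 12.1 mg).
Filling greedily by iron-per-kcal is optimal for one linear limit, giving 12.1 mg.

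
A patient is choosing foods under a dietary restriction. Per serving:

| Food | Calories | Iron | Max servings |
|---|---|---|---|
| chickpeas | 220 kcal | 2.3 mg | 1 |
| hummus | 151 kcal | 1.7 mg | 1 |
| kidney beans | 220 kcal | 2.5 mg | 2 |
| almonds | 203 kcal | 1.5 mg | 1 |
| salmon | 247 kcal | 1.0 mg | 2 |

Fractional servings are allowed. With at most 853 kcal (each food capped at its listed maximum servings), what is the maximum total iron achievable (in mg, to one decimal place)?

9.3 mg

Iron per kcal: kidney beans 0.01136, hummus 0.01126, chickpeas 0.01045, almonds 0.007389, salmon 0.004049.
Take 2 servings of kidney beans: uses 440 kcal, +5.0 mg iron (running total 5.0 mg).
Take 1 serving of hummus: uses 151 kcal, +1.7 mg iron (running total 6.7 mg).
Take 1 serving of chickpeas: uses 220 kcal, +2.3 mg iron (running total 9.0 mg).
Take 0.2069 servings of almonds: uses 42 kcal, +0.3 mg iron (running total 9.3 mg).
Greedy by best ratio exhausts the calories allowance optimally: 9.3 mg.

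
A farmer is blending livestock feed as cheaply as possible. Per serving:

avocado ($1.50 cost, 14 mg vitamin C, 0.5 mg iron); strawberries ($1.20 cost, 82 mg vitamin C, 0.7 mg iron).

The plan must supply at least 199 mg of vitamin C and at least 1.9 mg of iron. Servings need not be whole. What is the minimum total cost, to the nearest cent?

Two binding constraints pin down two serving amounts, so the optimal mix uses at most two foods. The candidates are each food alone (scaled to the tighter of vitamin C/iron) and each pair with both constraints tight.
avocado only: max(199/14, 1.9/0.5) = 14.21 servings → $21.32.
strawberries only: max(199/82, 1.9/0.7) = 2.714 servings → $3.26.
avocado + strawberries with both tight: 0.5288 servings and 2.337 servings → $3.60.
The minimum over all feasible corners is $3.26.

$3.26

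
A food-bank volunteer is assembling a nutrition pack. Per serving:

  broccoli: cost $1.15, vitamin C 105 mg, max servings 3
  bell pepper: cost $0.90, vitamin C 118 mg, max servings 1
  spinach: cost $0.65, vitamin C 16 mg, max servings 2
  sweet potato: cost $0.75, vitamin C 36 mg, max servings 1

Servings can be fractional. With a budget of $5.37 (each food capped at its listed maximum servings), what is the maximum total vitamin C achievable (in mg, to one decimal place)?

475.6 mg

Vitamin C per dollar: bell pepper 131.1, broccoli 91.3, sweet potato 48, spinach 24.62.
Take 1 serving of bell pepper: spends $0.90, +118.0 mg vitamin C (running total 118.0 mg).
Take 3 servings of broccoli: spends $3.45, +315.0 mg vitamin C (running total 433.0 mg).
Take 1 serving of sweet potato: spends $0.75, +36.0 mg vitamin C (running total 469.0 mg).
Take 0.4154 servings of spinach: spends $0.27, +6.6 mg vitamin C (running total 475.6 mg).
Greedy by best ratio exhausts the cost allowance optimally: 475.6 mg.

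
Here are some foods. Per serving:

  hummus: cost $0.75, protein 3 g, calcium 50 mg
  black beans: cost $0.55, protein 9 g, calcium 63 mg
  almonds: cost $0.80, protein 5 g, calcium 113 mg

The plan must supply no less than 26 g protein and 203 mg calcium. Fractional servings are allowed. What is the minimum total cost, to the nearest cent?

Two binding constraints pin down two serving amounts, so the optimal mix uses at most two foods. The candidates are each food alone (scaled to the tighter of protein/calcium) and each pair with both constraints tight.
hummus only: max(26/3, 203/50) = 8.667 servings → $6.50.
black beans only: max(26/9, 203/63) = 3.222 servings → $1.77.
almonds only: max(26/5, 203/113) = 5.2 servings → $4.16.
hummus + black beans with both tight: 0.7241 servings and 2.648 servings → $2.00.
hummus + almonds: intersection lies outside the first quadrant.
black beans + almonds with both tight: 2.739 servings and 0.2692 servings → $1.72.
The minimum over all feasible corners is $1.72.

$1.72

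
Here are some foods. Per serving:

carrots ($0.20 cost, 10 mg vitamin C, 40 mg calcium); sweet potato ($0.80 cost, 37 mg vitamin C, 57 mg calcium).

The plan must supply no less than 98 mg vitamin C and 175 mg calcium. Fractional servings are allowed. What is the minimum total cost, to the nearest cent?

$1.96

At the optimum either one food covers both requirements or two foods hit both targets exactly; no other combination can be cheaper.
carrots only: max(98/10, 175/40) = 9.8 servings → $1.96.
sweet potato only: max(98/37, 175/57) = 3.07 servings → $2.46.
carrots + sweet potato with both tight: 0.9769 servings and 2.385 servings → $2.10.
Cheapest feasible corner: $1.96.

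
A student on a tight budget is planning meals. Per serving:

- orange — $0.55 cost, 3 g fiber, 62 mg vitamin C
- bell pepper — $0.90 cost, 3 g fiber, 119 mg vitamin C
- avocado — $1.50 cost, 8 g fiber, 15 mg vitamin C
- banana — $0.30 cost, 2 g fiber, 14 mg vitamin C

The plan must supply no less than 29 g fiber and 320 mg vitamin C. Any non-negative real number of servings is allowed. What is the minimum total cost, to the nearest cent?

$4.64

The cheapest plan sits at a corner of the feasible region — with two constraints it uses at most two foods.
orange only: max(29/3, 320/62) = 9.667 servings → $5.32.
bell pepper only: max(29/3, 320/119) = 9.667 servings → $8.70.
avocado only: max(29/8, 320/15) = 21.33 servings → $32.00.
banana only: max(29/2, 320/14) = 22.86 servings → $6.86.
orange + bell pepper: the both-tight solution has a negative serving — not a feasible corner.
orange + avocado with both tight: 4.712 servings and 1.858 servings → $5.38.
orange + banana with both tight: 2.854 servings and 10.22 servings → $4.64.
bell pepper + avocado with both tight: 2.343 servings and 2.746 servings → $6.23.
bell pepper + banana with both tight: 1.194 servings and 12.71 servings → $4.89.
avocado + banana: intersection lies outside the first quadrant.
Cheapest feasible corner: $4.64.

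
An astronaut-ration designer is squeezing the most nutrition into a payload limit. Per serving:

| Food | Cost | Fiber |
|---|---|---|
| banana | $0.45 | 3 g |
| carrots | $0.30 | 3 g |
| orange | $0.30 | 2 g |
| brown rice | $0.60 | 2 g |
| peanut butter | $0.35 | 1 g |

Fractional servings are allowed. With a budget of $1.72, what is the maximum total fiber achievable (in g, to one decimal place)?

Fiber per dollar: carrots 10, banana 6.667, orange 6.667, brown rice 3.333, peanut butter 2.857.
With no serving limits, spend the whole cost allowance on carrots: $1.72 / $0.30 × 3 g = 17.2 g.

17.2 g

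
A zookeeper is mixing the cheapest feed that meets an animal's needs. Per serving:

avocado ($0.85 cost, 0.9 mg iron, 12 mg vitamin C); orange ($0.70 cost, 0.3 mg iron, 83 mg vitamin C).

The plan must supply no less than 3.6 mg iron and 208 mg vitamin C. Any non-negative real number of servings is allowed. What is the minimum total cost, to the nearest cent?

$4.24

An LP optimum is at a vertex; with two nutrient constraints at most two foods are used. Check each candidate.
avocado only: max(3.6/0.9, 208/12) = 17.33 servings → $14.73.
orange only: max(3.6/0.3, 208/83) = 12 servings → $8.40.
avocado + orange with both tight: 3.325 servings and 2.025 servings → $4.24.
Cheapest feasible corner: $4.24.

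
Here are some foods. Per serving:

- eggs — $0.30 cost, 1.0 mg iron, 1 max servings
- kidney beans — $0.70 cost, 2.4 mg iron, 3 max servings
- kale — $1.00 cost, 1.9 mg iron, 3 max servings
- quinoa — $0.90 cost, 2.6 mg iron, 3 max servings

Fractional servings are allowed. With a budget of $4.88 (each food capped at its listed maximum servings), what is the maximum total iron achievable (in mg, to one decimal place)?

15.4 mg

Iron per dollar: kidney beans 3.429, eggs 3.333, quinoa 2.889, kale 1.9.
Take 3 servings of kidney beans: spends $2.10, +7.2 mg iron (running total 7.2 mg).
Take 1 serving of eggs: spends $0.30, +1.0 mg iron (running total 8.2 mg).
Take 2.756 servings of quinoa: spends $2.48, +7.2 mg iron (running total 15.4 mg).
Filling greedily by iron-per-dollar is optimal for one linear limit, giving 15.4 mg.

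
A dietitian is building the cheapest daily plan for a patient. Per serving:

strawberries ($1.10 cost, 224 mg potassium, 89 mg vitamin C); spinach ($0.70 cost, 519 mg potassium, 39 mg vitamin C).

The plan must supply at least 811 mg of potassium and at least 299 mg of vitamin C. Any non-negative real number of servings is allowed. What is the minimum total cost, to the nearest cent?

For a min-cost LP with two ≥-constraints, a basic feasible solution has at most two positive variables.
strawberries only: max(811/224, 299/89) = 3.621 servings → $3.98.
spinach only: max(811/519, 299/39) = 7.667 servings → $5.37.
strawberries + spinach with both tight: 3.299 servings and 0.1389 servings → $3.73.
Cheapest feasible corner: $3.73.

$3.73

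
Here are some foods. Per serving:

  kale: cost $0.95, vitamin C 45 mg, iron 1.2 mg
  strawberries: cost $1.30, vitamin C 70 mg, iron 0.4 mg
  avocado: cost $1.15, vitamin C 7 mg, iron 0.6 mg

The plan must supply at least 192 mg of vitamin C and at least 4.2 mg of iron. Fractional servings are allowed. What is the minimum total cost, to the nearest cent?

$3.94

Two binding constraints pin down two serving amounts, so the optimal mix uses at most two foods. The candidates are each food alone (scaled to the tighter of vitamin C/iron) and each pair with both constraints tight.
kale only: max(192/45, 4.2/1.2) = 4.267 servings → $4.05.
strawberries only: max(192/70, 4.2/0.4) = 10.5 servings → $13.65.
avocado only: max(192/7, 4.2/0.6) = 27.43 servings → $31.54.
kale + strawberries with both tight: 3.291 servings and 0.6273 servings → $3.94.
kale + avocado: the both-tight solution has a negative serving — not a feasible corner.
strawberries + avocado with both tight: 2.189 servings and 5.541 servings → $9.22.
Cheapest feasible corner: $3.94.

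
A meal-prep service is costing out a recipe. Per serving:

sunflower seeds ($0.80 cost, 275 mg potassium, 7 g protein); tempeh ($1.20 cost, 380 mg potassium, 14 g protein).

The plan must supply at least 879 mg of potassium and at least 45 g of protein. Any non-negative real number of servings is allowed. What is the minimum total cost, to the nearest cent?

$3.86

With two linear requirements the optimum uses one or two foods; enumerate the corners.
sunflower seeds only: max(879/275, 45/7) = 6.429 servings → $5.14.
tempeh only: max(879/380, 45/14) = 3.214 servings → $3.86.
sunflower seeds + tempeh: the both-tight solution has a negative serving — not a feasible corner.
Cheapest feasible corner: $3.86.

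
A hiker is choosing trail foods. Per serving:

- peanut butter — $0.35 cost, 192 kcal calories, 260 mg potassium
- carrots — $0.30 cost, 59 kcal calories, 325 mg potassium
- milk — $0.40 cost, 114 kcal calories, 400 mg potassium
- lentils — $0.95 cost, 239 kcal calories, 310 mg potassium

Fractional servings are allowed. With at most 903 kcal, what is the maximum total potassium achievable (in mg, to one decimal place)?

Potassium per kcal: carrots 5.508, milk 3.509, peanut butter 1.354, lentils 1.297.
With no serving limits, spend the whole calories allowance on carrots: 903 kcal / 59 kcal × 325 mg = 4974.2 mg.

4974.2 mg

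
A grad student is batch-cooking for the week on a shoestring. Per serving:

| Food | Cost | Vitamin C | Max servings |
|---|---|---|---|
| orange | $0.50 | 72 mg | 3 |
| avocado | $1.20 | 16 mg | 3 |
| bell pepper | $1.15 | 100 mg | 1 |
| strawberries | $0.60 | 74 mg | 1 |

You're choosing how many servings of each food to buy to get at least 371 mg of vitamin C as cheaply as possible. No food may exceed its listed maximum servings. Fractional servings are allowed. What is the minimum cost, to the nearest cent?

$3.03

Cost per mg of vitamin C: orange $0.0069, strawberries $0.0081, bell pepper $0.0115, avocado $0.0750.
Take 3 servings of orange: +216.0 mg vitamin C for $1.50 (total $1.50, still need 155.0 mg).
Take 1 serving of strawberries: +74.0 mg vitamin C for $0.60 (total $2.10, still need 81.0 mg).
Take 0.81 servings of bell pepper: +81.0 mg vitamin C for $0.93 (total $3.03, still need 0.0 mg).
Greedy by cheapest-per-mg is optimal for a single linear constraint, so the minimum cost is $3.03.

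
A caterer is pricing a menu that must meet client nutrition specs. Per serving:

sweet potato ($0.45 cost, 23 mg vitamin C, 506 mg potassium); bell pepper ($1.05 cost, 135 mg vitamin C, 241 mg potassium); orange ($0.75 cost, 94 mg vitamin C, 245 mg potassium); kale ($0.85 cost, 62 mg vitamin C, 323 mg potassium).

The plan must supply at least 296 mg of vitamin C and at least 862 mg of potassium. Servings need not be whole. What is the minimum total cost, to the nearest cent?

$2.42

Compare the cost at each extreme point of the feasible region.
sweet potato only: max(296/23, 862/506) = 12.87 servings → $5.79.
bell pepper only: max(296/135, 862/241) = 3.577 servings → $3.76.
orange only: max(296/94, 862/245) = 3.518 servings → $2.64.
kale only: max(296/62, 862/323) = 4.774 servings → $4.06.
sweet potato + bell pepper with both tight: 0.7175 servings and 2.07 servings → $2.50.
sweet potato + orange with both tight: 0.2029 servings and 3.099 servings → $2.42.
sweet potato + kale: the both-tight solution has a negative serving — not a feasible corner.
bell pepper + orange with both targets exact would need a negative amount; discard.
bell pepper + kale with both tight: 1.471 servings and 1.571 servings → $2.88.
orange + kale with both tight: 2.779 servings and 0.5608 servings → $2.56.
So the least-cost plan costs $2.42.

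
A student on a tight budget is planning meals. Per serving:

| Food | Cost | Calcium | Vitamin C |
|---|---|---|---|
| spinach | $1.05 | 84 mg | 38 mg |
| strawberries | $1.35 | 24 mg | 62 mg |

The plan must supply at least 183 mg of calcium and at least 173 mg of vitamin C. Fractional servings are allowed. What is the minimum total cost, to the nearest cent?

$4.14

A basic optimal solution has at most two foods positive. Try each food alone and each pair with both targets met exactly.
spinach only: max(183/84, 173/38) = 4.553 servings → $4.78.
strawberries only: max(183/24, 173/62) = 7.625 servings → $10.29.
spinach + strawberries with both tight: 1.675 servings and 1.764 servings → $4.14.
Cheapest feasible corner: $4.14.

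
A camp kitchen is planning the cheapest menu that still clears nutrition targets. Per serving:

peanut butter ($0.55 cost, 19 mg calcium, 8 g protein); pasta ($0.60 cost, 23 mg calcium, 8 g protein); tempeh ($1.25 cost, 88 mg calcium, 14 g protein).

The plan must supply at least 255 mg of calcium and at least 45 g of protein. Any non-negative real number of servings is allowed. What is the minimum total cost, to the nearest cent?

$3.87

At the optimum either one food covers both requirements or two foods hit both targets exactly; no other combination can be cheaper.
peanut butter only: max(255/19, 45/8) = 13.42 servings → $7.38.
pasta only: max(255/23, 45/8) = 11.09 servings → $6.65.
tempeh only: max(255/88, 45/14) = 3.214 servings → $4.02.
peanut butter + pasta with both targets exact would need a negative amount; discard.
peanut butter + tempeh with both tight: 0.8904 servings and 2.705 servings → $3.87.
pasta + tempeh with both tight: 1.021 servings and 2.631 servings → $3.90.
Cheapest feasible corner: $3.87.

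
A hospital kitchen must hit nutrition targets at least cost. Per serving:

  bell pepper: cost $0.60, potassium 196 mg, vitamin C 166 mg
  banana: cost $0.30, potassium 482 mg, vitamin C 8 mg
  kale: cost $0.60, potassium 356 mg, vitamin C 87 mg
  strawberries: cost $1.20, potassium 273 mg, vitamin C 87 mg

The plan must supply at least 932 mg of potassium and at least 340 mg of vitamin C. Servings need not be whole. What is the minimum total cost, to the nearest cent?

$1.53

With two linear requirements the optimum uses one or two foods; enumerate the corners.
bell pepper only: max(932/196, 340/166) = 4.755 servings → $2.85.
banana only: max(932/482, 340/8) = 42.5 servings → $12.75.
kale only: max(932/356, 340/87) = 3.908 servings → $2.34.
strawberries only: max(932/273, 340/87) = 3.908 servings → $4.69.
bell pepper + banana with both tight: 1.994 servings and 1.123 servings → $1.53.
bell pepper + kale with both tight: 0.9503 servings and 2.095 servings → $1.83.
bell pepper + strawberries with both tight: 0.4152 servings and 3.116 servings → $3.99.
banana + kale with both targets exact would need a negative amount; discard.
banana + strawberries with both targets exact would need a negative amount; discard.
kale + strawberries: intersection lies outside the first quadrant.
The minimum over all feasible corners is $1.53.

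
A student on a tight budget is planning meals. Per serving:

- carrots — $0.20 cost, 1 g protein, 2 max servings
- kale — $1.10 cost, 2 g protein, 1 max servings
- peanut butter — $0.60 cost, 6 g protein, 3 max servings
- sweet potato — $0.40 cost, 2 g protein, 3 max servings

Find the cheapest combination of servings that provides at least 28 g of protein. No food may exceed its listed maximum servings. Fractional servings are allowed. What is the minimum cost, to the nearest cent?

$4.50

Cost per g of protein: peanut butter $0.1000, carrots $0.2000, sweet potato $0.2000, kale $0.5500.
Take 3 servings of peanut butter: +18.0 g protein for $1.80 (total $1.80, still need 10.0 g).
Take 2 servings of carrots: +2.0 g protein for $0.40 (total $2.20, still need 8.0 g).
Take 3 servings of sweet potato: +6.0 g protein for $1.20 (total $3.40, still need 2.0 g).
Take 1 serving of kale: +2.0 g protein for $1.10 (total $4.50, still need 0.0 g).
Filling from the cheapest source first is optimal under one linear minimum: $4.50.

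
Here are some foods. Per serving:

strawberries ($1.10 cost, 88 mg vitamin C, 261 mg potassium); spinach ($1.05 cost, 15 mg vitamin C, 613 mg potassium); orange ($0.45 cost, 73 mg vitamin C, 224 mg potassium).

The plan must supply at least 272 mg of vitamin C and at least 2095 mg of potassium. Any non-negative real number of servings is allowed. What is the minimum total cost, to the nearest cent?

$3.81

Check every corner: each single food scaled to meet both minima, and each pair solved so both constraints bind.
strawberries only: max(272/88, 2095/261) = 8.027 servings → $8.83.
spinach only: max(272/15, 2095/613) = 18.13 servings → $19.04.
orange only: max(272/73, 2095/224) = 9.353 servings → $4.21.
strawberries + spinach with both tight: 2.705 servings and 2.266 servings → $5.35.
strawberries + orange: intersection lies outside the first quadrant.
spinach + orange with both tight: 2.223 servings and 3.269 servings → $3.81.
So the least-cost plan costs $3.81.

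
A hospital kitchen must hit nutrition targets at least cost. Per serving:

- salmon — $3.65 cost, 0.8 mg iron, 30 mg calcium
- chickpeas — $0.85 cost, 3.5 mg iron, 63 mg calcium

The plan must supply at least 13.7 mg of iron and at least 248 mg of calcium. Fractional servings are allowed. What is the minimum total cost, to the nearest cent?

$3.35

Check every corner: each single food scaled to meet both minima, and each pair solved so both constraints bind.
salmon only: max(13.7/0.8, 248/30) = 17.12 servings → $62.51.
chickpeas only: max(13.7/3.5, 248/63) = 3.937 servings → $3.35.
salmon + chickpeas with both tight: 0.08974 servings and 3.894 servings → $3.64.
So the least-cost plan costs $3.35.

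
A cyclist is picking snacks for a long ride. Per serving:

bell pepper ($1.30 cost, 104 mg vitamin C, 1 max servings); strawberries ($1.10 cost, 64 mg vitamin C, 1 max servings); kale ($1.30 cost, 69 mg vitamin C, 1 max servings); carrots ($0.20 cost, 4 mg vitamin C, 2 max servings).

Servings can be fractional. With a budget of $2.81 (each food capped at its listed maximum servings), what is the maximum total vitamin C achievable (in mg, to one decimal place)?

Vitamin C per dollar: bell pepper 80, strawberries 58.18, kale 53.08, carrots 20.
Take 1 serving of bell pepper: spends $1.30, +104.0 mg vitamin C (running total 104.0 mg).
Take 1 serving of strawberries: spends $1.10, +64.0 mg vitamin C (running total 168.0 mg).
Take 0.3154 servings of kale: spends $0.41, +21.8 mg vitamin C (running total 189.8 mg).
Greedy by best ratio exhausts the cost allowance optimally: 189.8 mg.

189.8 mg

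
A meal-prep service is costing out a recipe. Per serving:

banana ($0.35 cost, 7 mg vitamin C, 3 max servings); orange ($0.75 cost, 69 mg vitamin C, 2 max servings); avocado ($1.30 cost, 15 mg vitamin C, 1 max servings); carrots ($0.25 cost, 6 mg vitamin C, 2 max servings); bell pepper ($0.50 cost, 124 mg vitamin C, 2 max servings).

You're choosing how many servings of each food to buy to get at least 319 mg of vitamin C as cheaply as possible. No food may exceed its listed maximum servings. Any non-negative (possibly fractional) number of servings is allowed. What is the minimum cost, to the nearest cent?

$1.77

Cost per mg of vitamin C: bell pepper $0.0040, orange $0.0109, carrots $0.0417, banana $0.0500, avocado $0.0867.
Take 2 servings of bell pepper: +248.0 mg vitamin C for $1.00 (total $1.00, still need 71.0 mg).
Take 1.029 servings of orange: +71.0 mg vitamin C for $0.77 (total $1.77, still need 0.0 mg).
Greedy by cheapest-per-mg is optimal for a single linear constraint, so the minimum cost is $1.77.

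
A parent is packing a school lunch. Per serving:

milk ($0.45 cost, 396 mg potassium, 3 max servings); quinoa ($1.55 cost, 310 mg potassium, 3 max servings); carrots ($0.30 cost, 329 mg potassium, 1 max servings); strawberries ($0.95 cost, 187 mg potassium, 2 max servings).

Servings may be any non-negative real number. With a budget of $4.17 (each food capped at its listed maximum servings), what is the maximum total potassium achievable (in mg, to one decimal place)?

Potassium per dollar: carrots 1097, milk 880, quinoa 200, strawberries 196.8.
Take 1 serving of carrots: spends $0.30, +329.0 mg potassium (running total 329.0 mg).
Take 3 servings of milk: spends $1.35, +1188.0 mg potassium (running total 1517.0 mg).
Take 1.626 servings of quinoa: spends $2.52, +504.0 mg potassium (running total 2021.0 mg).
Greedy by best ratio exhausts the cost allowance optimally: 2021.0 mg.

2021.0 mg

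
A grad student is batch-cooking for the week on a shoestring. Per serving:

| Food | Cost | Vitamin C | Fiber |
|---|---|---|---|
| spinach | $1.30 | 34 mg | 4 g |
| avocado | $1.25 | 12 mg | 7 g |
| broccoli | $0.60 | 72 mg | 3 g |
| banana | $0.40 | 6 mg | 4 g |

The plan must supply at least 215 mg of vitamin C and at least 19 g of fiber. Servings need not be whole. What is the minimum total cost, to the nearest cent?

With two linear requirements the optimum uses one or two foods; enumerate the corners.
spinach only: max(215/34, 19/4) = 6.324 servings → $8.22.
avocado only: max(215/12, 19/7) = 17.92 servings → $22.40.
broccoli only: max(215/72, 19/3) = 6.333 servings → $3.80.
banana only: max(215/6, 19/4) = 35.83 servings → $14.33.
spinach + avocado with both targets exact would need a negative amount; discard.
spinach + broccoli with both tight: 3.887 servings and 1.151 servings → $5.74.
spinach + banana: the both-tight solution has a negative serving — not a feasible corner.
avocado + broccoli with both tight: 1.545 servings and 2.729 servings → $3.57.
avocado + banana with both targets exact would need a negative amount; discard.
broccoli + banana with both tight: 2.763 servings and 2.678 servings → $2.73.
Cheapest feasible corner: $2.73.

$2.73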